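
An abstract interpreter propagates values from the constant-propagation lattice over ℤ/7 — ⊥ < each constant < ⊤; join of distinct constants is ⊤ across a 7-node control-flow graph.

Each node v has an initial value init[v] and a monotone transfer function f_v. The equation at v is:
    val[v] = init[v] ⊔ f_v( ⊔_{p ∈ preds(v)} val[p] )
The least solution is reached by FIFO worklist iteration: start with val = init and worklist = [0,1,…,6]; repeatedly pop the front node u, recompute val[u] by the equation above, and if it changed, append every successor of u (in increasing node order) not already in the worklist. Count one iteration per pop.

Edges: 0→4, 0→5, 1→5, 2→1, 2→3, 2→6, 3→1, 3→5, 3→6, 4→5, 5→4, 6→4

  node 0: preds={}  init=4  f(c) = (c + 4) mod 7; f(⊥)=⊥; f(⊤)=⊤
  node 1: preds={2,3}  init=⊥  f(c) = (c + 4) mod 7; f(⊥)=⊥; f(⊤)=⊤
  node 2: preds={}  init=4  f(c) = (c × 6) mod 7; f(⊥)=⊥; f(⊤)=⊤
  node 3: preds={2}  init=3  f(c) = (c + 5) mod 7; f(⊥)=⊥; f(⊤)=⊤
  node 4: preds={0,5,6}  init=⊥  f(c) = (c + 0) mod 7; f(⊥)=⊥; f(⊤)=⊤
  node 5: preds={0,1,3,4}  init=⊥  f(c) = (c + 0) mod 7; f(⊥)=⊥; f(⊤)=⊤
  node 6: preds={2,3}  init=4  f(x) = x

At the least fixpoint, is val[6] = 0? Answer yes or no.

Iteration log — 10 steps:
  step 1. node 0  ⊔preds=⊥  new=4  stable
  step 2. node 1  ⊔preds=⊤  new=⊤  old=⊥  +wl: 
  step 3. node 2  ⊔preds=⊥  new=4  stable
  step 4. node 3  ⊔preds=4  new=⊤  old=3  +wl: 1
  step 5. node 4  ⊔preds=4  new=4  old=⊥  +wl: 
  step 6. node 5  ⊔preds=⊤  new=⊤  old=⊥  +wl: 4
  step 7. node 6  ⊔preds=⊤  new=⊤  old=4  +wl: 
  step 8. node 1  ⊔preds=⊤  new=⊤  stable
  step 9. node 4  ⊔preds=⊤  new=⊤  old=4  +wl: 5
  step 10. node 5  ⊔preds=⊤  new=⊤  stable

Least fixpoint reached:
  node 0: 4
  node 1: ⊤
  node 2: 4
  node 3: ⊤
  node 4: ⊤
  node 5: ⊤
  node 6: ⊤

no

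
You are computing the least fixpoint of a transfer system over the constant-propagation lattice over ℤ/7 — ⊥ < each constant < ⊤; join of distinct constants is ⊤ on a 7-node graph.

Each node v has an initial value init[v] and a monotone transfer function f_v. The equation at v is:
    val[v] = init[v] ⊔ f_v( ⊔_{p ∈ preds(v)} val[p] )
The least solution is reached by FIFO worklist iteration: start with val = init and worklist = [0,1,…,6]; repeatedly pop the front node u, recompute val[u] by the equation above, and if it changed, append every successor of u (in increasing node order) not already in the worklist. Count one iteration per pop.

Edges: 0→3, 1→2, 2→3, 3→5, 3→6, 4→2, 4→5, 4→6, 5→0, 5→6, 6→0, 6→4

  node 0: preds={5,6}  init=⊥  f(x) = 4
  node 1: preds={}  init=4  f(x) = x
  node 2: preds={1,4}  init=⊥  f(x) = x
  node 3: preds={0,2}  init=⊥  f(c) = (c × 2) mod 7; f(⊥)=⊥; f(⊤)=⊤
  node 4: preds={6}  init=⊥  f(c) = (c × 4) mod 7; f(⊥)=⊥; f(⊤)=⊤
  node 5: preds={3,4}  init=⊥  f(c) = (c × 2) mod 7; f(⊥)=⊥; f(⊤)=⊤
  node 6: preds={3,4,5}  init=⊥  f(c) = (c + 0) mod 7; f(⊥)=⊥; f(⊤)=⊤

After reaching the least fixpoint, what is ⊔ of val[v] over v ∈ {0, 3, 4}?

⊤

Worklist (16 pops):
  #1 pop 0: in=⊥ → 4 (was ⊥); enqueue []
  #2 pop 1: in=⊥ → 4 (no change)
  #3 pop 2: in=4 → 4 (was ⊥); enqueue []
  #4 pop 3: in=4 → 1 (was ⊥); enqueue []
  #5 pop 4: in=⊥ → ⊥ (no change)
  #6 pop 5: in=1 → 2 (was ⊥); enqueue [0]
  #7 pop 6: in=⊤ → ⊤ (was ⊥); enqueue [4]
  #8 pop 0: in=⊤ → 4 (no change)
  #9 pop 4: in=⊤ → ⊤ (was ⊥); enqueue [2,5,6]
  #10 pop 2: in=⊤ → ⊤ (was 4); enqueue [3]
  #11 pop 5: in=⊤ → ⊤ (was 2); enqueue [0]
  #12 pop 6: in=⊤ → ⊤ (no change)
  #13 pop 3: in=⊤ → ⊤ (was 1); enqueue [5,6]
  #14 pop 0: in=⊤ → 4 (no change)
  #15 pop 5: in=⊤ → ⊤ (no change)
  #16 pop 6: in=⊤ → ⊤ (no change)

Fixpoint:
  val[0] = 4
  val[1] = 4
  val[2] = ⊤
  val[3] = ⊤
  val[4] = ⊤
  val[5] = ⊤
  val[6] = ⊤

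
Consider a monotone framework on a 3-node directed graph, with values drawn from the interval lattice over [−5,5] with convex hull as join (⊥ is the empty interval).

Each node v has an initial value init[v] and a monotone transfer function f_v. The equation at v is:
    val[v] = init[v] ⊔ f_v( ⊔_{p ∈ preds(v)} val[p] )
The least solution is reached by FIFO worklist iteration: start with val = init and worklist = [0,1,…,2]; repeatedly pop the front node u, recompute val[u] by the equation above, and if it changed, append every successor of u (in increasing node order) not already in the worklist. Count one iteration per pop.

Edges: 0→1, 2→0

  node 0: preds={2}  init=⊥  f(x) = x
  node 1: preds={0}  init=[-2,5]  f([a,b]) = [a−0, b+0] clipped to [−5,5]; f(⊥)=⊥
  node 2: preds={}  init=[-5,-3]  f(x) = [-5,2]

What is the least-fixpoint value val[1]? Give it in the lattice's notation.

[-5,5]

Trace (5 dequeues):
  [1] u=0 | in [-5,-3] | out [-5,-3] | prev ⊥ | push {}
  [2] u=1 | in [-5,-3] | out [-5,5] | prev [-2,5] | push {}
  [3] u=2 | in ⊥ | out [-5,2] | prev [-5,-3] | push {0}
  [4] u=0 | in [-5,2] | out [-5,2] | prev [-5,-3] | push {1}
  [5] u=1 | in [-5,2] | out [-5,5] | ==

Converged values:
  [0] [-5,2]
  [1] [-5,5]
  [2] [-5,2]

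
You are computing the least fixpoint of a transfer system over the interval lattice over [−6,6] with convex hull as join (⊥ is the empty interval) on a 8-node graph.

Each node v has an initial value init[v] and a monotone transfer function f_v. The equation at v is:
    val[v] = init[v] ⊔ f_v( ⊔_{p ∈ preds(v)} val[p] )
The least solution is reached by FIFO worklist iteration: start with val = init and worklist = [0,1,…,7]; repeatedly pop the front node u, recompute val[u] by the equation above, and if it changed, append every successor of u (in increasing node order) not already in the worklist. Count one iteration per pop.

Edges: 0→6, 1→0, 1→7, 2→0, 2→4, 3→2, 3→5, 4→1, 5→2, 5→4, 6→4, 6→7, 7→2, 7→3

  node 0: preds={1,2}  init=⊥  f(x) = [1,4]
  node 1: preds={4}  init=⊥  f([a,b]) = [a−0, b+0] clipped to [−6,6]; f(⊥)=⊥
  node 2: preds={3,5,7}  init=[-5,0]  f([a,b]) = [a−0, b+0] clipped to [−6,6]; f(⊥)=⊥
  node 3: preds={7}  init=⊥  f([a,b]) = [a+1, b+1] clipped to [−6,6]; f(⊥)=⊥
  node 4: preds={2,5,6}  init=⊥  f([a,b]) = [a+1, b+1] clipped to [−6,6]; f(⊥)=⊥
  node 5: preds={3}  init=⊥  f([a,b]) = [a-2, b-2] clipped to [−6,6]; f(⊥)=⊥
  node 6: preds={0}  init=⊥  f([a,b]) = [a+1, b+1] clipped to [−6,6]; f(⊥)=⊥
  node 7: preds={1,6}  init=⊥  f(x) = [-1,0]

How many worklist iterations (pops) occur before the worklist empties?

Iteration log — 21 steps:
  step 1. node 0  ⊔preds=[-5,0]  new=[1,4]  old=⊥  +wl: 
  step 2. node 1  ⊔preds=⊥  new=⊥  stable
  step 3. node 2  ⊔preds=⊥  new=[-5,0]  stable
  step 4. node 3  ⊔preds=⊥  new=⊥  stable
  step 5. node 4  ⊔preds=[-5,0]  new=[-4,1]  old=⊥  +wl: 1
  step 6. node 5  ⊔preds=⊥  new=⊥  stable
  step 7. node 6  ⊔preds=[1,4]  new=[2,5]  old=⊥  +wl: 4
  step 8. node 7  ⊔preds=[2,5]  new=[-1,0]  old=⊥  +wl: 2,3
  step 9. node 1  ⊔preds=[-4,1]  new=[-4,1]  old=⊥  +wl: 0,7
  step 10. node 4  ⊔preds=[-5,5]  new=[-4,6]  old=[-4,1]  +wl: 1
  step 11. node 2  ⊔preds=[-1,0]  new=[-5,0]  stable
  step 12. node 3  ⊔preds=[-1,0]  new=[0,1]  old=⊥  +wl: 2,5
  step 13. node 0  ⊔preds=[-5,1]  new=[1,4]  stable
  step 14. node 7  ⊔preds=[-4,5]  new=[-1,0]  stable
  step 15. node 1  ⊔preds=[-4,6]  new=[-4,6]  old=[-4,1]  +wl: 0,7
  step 16. node 2  ⊔preds=[-1,1]  new=[-5,1]  old=[-5,0]  +wl: 4
  step 17. node 5  ⊔preds=[0,1]  new=[-2,-1]  old=⊥  +wl: 2
  step 18. node 0  ⊔preds=[-5,6]  new=[1,4]  stable
  step 19. node 7  ⊔preds=[-4,6]  new=[-1,0]  stable
  step 20. node 4  ⊔preds=[-5,5]  new=[-4,6]  stable
  step 21. node 2  ⊔preds=[-2,1]  new=[-5,1]  stable

Least fixpoint reached:
  node 0: [1,4]
  node 1: [-4,6]
  node 2: [-5,1]
  node 3: [0,1]
  node 4: [-4,6]
  node 5: [-2,-1]
  node 6: [2,5]
  node 7: [-1,0]

21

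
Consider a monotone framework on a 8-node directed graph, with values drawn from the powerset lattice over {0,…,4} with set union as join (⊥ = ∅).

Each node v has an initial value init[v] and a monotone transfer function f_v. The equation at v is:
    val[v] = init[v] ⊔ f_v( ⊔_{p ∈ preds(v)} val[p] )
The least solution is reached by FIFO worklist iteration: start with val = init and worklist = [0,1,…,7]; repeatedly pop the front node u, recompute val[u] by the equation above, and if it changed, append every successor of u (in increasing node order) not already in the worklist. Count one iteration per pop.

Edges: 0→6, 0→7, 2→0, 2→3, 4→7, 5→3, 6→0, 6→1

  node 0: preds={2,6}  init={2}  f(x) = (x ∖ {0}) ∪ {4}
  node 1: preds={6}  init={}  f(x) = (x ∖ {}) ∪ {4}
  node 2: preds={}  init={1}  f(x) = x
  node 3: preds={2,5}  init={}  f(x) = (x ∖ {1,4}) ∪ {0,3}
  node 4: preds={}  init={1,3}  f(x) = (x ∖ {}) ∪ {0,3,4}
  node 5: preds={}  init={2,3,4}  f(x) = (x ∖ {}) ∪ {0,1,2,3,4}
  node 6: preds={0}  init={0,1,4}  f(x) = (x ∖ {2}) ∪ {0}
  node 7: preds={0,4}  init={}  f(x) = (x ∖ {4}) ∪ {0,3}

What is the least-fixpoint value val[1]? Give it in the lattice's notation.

Iteration log — 9 steps:
  step 1. node 0  ⊔preds={0,1,4}  new={1,2,4}  old={2}  +wl: 
  step 2. node 1  ⊔preds={0,1,4}  new={0,1,4}  old={}  +wl: 
  step 3. node 2  ⊔preds={}  new={1}  stable
  step 4. node 3  ⊔preds={1,2,3,4}  new={0,2,3}  old={}  +wl: 
  step 5. node 4  ⊔preds={}  new={0,1,3,4}  old={1,3}  +wl: 
  step 6. node 5  ⊔preds={}  new={0,1,2,3,4}  old={2,3,4}  +wl: 3
  step 7. node 6  ⊔preds={1,2,4}  new={0,1,4}  stable
  step 8. node 7  ⊔preds={0,1,2,3,4}  new={0,1,2,3}  old={}  +wl: 
  step 9. node 3  ⊔preds={0,1,2,3,4}  new={0,2,3}  stable

Least fixpoint reached:
  node 0: {1,2,4}
  node 1: {0,1,4}
  node 2: {1}
  node 3: {0,2,3}
  node 4: {0,1,3,4}
  node 5: {0,1,2,3,4}
  node 6: {0,1,4}
  node 7: {0,1,2,3}

{0,1,4}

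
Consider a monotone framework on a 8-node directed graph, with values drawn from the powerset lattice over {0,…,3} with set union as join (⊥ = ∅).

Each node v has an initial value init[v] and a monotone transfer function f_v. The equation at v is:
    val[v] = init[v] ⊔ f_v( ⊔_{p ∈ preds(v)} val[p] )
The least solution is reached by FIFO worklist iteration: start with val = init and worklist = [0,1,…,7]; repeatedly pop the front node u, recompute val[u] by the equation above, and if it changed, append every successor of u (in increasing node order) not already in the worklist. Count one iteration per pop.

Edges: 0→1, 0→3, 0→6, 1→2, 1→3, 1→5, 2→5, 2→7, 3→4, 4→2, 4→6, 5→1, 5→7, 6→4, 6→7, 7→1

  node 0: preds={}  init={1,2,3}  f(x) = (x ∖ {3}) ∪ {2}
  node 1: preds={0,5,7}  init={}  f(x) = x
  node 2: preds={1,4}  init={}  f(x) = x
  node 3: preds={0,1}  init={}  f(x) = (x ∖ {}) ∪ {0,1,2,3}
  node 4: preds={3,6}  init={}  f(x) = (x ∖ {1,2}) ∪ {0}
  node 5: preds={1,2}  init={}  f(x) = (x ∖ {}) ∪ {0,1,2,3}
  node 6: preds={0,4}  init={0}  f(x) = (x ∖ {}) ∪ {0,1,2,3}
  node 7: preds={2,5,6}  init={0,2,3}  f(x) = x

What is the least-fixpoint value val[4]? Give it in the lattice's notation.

{0,3}

Iteration log — 11 steps:
  step 1. node 0  ⊔preds={}  new={1,2,3}  stable
  step 2. node 1  ⊔preds={0,1,2,3}  new={0,1,2,3}  old={}  +wl: 
  step 3. node 2  ⊔preds={0,1,2,3}  new={0,1,2,3}  old={}  +wl: 
  step 4. node 3  ⊔preds={0,1,2,3}  new={0,1,2,3}  old={}  +wl: 
  step 5. node 4  ⊔preds={0,1,2,3}  new={0,3}  old={}  +wl: 2
  step 6. node 5  ⊔preds={0,1,2,3}  new={0,1,2,3}  old={}  +wl: 1
  step 7. node 6  ⊔preds={0,1,2,3}  new={0,1,2,3}  old={0}  +wl: 4
  step 8. node 7  ⊔preds={0,1,2,3}  new={0,1,2,3}  old={0,2,3}  +wl: 
  step 9. node 2  ⊔preds={0,1,2,3}  new={0,1,2,3}  stable
  step 10. node 1  ⊔preds={0,1,2,3}  new={0,1,2,3}  stable
  step 11. node 4  ⊔preds={0,1,2,3}  new={0,3}  stable

Least fixpoint reached:
  node 0: {1,2,3}
  node 1: {0,1,2,3}
  node 2: {0,1,2,3}
  node 3: {0,1,2,3}
  node 4: {0,3}
  node 5: {0,1,2,3}
  node 6: {0,1,2,3}
  node 7: {0,1,2,3}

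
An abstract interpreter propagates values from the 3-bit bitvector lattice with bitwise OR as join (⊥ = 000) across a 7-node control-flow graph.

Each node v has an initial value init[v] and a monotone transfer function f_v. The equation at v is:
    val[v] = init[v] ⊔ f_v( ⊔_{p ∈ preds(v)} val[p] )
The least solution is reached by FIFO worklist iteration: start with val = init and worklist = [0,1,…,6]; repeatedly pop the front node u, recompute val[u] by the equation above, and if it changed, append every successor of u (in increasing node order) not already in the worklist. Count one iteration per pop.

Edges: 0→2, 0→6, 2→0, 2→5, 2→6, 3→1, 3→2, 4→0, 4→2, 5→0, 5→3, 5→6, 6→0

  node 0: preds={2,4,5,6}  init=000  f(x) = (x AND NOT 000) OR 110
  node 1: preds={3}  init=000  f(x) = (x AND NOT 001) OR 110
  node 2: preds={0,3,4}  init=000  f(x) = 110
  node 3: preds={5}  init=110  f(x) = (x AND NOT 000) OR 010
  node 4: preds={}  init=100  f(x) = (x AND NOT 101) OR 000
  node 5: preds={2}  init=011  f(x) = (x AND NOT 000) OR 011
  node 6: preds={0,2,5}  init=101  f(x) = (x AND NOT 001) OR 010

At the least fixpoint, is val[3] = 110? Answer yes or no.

Iteration log — 11 steps:
  step 1. node 0  ⊔preds=111  new=111  old=000  +wl: 
  step 2. node 1  ⊔preds=110  new=110  old=000  +wl: 
  step 3. node 2  ⊔preds=111  new=110  old=000  +wl: 0
  step 4. node 3  ⊔preds=011  new=111  old=110  +wl: 1,2
  step 5. node 4  ⊔preds=000  new=100  stable
  step 6. node 5  ⊔preds=110  new=111  old=011  +wl: 3
  step 7. node 6  ⊔preds=111  new=111  old=101  +wl: 
  step 8. node 0  ⊔preds=111  new=111  stable
  step 9. node 1  ⊔preds=111  new=110  stable
  step 10. node 2  ⊔preds=111  new=110  stable
  step 11. node 3  ⊔preds=111  new=111  stable

Least fixpoint reached:
  node 0: 111
  node 1: 110
  node 2: 110
  node 3: 111
  node 4: 100
  node 5: 111
  node 6: 111

no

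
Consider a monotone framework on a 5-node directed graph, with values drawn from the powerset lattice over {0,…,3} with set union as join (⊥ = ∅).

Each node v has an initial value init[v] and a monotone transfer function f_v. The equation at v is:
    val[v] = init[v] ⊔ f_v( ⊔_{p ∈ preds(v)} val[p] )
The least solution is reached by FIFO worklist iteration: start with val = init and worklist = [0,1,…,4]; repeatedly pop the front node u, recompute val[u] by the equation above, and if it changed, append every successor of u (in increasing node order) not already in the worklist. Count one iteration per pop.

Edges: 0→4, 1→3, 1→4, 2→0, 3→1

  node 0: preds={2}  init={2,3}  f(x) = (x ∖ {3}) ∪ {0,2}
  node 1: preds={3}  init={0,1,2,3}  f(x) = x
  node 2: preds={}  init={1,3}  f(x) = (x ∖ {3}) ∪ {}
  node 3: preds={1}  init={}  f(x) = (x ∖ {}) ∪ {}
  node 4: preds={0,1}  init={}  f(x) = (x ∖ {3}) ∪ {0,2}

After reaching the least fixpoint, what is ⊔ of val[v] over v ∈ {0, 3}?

Trace (6 dequeues):
  [1] u=0 | in {1,3} | out {0,1,2,3} | prev {2,3} | push {}
  [2] u=1 | in {} | out {0,1,2,3} | ==
  [3] u=2 | in {} | out {1,3} | ==
  [4] u=3 | in {0,1,2,3} | out {0,1,2,3} | prev {} | push {1}
  [5] u=4 | in {0,1,2,3} | out {0,1,2} | prev {} | push {}
  [6] u=1 | in {0,1,2,3} | out {0,1,2,3} | ==

Converged values:
  [0] {0,1,2,3}
  [1] {0,1,2,3}
  [2] {1,3}
  [3] {0,1,2,3}
  [4] {0,1,2}

{0,1,2,3}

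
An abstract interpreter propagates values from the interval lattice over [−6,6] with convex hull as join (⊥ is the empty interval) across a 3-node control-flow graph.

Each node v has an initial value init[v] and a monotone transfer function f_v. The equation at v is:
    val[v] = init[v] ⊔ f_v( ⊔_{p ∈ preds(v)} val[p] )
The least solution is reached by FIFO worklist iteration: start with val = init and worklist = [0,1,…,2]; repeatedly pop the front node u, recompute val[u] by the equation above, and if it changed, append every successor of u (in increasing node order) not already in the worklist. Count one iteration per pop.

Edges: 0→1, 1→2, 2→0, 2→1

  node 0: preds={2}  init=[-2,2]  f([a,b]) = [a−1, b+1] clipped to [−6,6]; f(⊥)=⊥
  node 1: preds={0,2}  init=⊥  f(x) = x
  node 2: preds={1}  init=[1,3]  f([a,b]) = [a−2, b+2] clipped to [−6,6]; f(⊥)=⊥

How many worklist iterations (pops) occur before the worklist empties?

9

Trace (9 dequeues):
  [1] u=0 | in [1,3] | out [-2,4] | prev [-2,2] | push {}
  [2] u=1 | in [-2,4] | out [-2,4] | prev ⊥ | push {}
  [3] u=2 | in [-2,4] | out [-4,6] | prev [1,3] | push {0,1}
  [4] u=0 | in [-4,6] | out [-5,6] | prev [-2,4] | push {}
  [5] u=1 | in [-5,6] | out [-5,6] | prev [-2,4] | push {2}
  [6] u=2 | in [-5,6] | out [-6,6] | prev [-4,6] | push {0,1}
  [7] u=0 | in [-6,6] | out [-6,6] | prev [-5,6] | push {}
  [8] u=1 | in [-6,6] | out [-6,6] | prev [-5,6] | push {2}
  [9] u=2 | in [-6,6] | out [-6,6] | ==

Converged values:
  [0] [-6,6]
  [1] [-6,6]
  [2] [-6,6]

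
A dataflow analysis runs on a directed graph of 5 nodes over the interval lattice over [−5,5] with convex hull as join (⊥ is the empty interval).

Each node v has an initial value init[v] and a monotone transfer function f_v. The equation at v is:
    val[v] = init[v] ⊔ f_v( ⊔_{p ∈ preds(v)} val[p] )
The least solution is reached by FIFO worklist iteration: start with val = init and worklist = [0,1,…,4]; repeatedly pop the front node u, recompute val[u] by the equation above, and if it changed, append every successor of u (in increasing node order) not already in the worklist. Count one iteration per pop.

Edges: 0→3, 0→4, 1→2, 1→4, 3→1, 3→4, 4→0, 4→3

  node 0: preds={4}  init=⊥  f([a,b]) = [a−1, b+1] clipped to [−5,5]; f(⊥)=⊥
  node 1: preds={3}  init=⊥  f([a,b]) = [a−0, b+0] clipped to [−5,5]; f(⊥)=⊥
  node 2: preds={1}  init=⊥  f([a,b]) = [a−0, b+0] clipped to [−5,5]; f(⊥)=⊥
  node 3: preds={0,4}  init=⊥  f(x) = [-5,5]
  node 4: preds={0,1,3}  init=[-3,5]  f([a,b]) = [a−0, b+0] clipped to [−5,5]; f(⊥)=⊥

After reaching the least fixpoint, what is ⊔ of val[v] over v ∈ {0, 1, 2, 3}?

[-5,5]

Trace (10 dequeues):
  [1] u=0 | in [-3,5] | out [-4,5] | prev ⊥ | push {}
  [2] u=1 | in ⊥ | out ⊥ | ==
  [3] u=2 | in ⊥ | out ⊥ | ==
  [4] u=3 | in [-4,5] | out [-5,5] | prev ⊥ | push {1}
  [5] u=4 | in [-5,5] | out [-5,5] | prev [-3,5] | push {0,3}
  [6] u=1 | in [-5,5] | out [-5,5] | prev ⊥ | push {2,4}
  [7] u=0 | in [-5,5] | out [-5,5] | prev [-4,5] | push {}
  [8] u=3 | in [-5,5] | out [-5,5] | ==
  [9] u=2 | in [-5,5] | out [-5,5] | prev ⊥ | push {}
  [10] u=4 | in [-5,5] | out [-5,5] | ==

Converged values:
  [0] [-5,5]
  [1] [-5,5]
  [2] [-5,5]
  [3] [-5,5]
  [4] [-5,5]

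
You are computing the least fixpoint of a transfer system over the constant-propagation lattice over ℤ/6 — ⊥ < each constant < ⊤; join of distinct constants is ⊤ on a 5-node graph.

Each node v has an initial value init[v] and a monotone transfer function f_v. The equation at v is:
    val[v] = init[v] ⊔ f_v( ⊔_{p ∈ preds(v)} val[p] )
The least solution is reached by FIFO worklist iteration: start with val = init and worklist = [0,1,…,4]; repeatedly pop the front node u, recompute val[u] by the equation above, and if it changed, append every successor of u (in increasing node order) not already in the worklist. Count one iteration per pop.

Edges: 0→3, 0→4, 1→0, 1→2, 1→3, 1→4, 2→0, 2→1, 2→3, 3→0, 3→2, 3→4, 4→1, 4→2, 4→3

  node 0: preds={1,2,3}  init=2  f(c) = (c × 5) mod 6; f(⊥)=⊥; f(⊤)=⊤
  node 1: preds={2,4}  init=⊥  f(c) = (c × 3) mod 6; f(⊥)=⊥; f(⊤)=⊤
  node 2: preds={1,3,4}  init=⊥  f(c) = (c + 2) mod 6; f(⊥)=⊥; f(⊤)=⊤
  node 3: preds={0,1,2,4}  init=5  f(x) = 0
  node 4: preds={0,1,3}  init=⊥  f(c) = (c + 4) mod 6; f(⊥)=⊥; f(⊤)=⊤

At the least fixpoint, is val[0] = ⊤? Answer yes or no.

yes

Trace (12 dequeues):
  [1] u=0 | in 5 | out ⊤ | prev 2 | push {}
  [2] u=1 | in ⊥ | out ⊥ | ==
  [3] u=2 | in 5 | out 1 | prev ⊥ | push {0,1}
  [4] u=3 | in ⊤ | out ⊤ | prev 5 | push {2}
  [5] u=4 | in ⊤ | out ⊤ | prev ⊥ | push {3}
  [6] u=0 | in ⊤ | out ⊤ | ==
  [7] u=1 | in ⊤ | out ⊤ | prev ⊥ | push {0,4}
  [8] u=2 | in ⊤ | out ⊤ | prev 1 | push {1}
  [9] u=3 | in ⊤ | out ⊤ | ==
  [10] u=0 | in ⊤ | out ⊤ | ==
  [11] u=4 | in ⊤ | out ⊤ | ==
  [12] u=1 | in ⊤ | out ⊤ | ==

Converged values:
  [0] ⊤
  [1] ⊤
  [2] ⊤
  [3] ⊤
  [4] ⊤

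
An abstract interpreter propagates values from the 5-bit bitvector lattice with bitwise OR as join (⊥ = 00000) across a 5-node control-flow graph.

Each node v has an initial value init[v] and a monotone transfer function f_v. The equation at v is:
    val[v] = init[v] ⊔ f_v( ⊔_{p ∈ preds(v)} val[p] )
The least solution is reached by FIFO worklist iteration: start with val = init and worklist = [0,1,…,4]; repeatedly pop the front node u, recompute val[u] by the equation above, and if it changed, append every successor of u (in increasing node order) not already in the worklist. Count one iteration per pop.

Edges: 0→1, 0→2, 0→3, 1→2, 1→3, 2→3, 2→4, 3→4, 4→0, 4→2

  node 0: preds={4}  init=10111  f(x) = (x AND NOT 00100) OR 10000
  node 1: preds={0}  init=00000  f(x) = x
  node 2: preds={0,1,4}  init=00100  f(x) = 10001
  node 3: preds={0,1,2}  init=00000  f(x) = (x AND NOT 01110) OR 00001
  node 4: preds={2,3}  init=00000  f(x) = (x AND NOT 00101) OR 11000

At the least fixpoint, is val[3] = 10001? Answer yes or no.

yes

Trace (10 dequeues):
  [1] u=0 | in 00000 | out 10111 | ==
  [2] u=1 | in 10111 | out 10111 | prev 00000 | push {}
  [3] u=2 | in 10111 | out 10101 | prev 00100 | push {}
  [4] u=3 | in 10111 | out 10001 | prev 00000 | push {}
  [5] u=4 | in 10101 | out 11000 | prev 00000 | push {0,2}
  [6] u=0 | in 11000 | out 11111 | prev 10111 | push {1,3}
  [7] u=2 | in 11111 | out 10101 | ==
  [8] u=1 | in 11111 | out 11111 | prev 10111 | push {2}
  [9] u=3 | in 11111 | out 10001 | ==
  [10] u=2 | in 11111 | out 10101 | ==

Converged values:
  [0] 11111
  [1] 11111
  [2] 10101
  [3] 10001
  [4] 11000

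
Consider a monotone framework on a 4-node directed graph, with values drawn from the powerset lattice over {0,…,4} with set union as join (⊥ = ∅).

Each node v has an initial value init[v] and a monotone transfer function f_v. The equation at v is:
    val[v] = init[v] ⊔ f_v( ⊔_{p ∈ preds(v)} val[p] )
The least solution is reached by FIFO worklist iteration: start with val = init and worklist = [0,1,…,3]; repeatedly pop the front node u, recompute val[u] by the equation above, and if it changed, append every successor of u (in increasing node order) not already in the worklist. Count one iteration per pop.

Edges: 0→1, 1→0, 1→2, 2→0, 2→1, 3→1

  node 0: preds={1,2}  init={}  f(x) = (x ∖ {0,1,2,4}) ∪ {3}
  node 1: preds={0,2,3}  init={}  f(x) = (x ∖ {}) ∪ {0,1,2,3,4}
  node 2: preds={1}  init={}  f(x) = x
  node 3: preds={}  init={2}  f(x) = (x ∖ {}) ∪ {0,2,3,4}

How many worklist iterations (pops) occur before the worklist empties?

6

Iteration log — 6 steps:
  step 1. node 0  ⊔preds={}  new={3}  old={}  +wl: 
  step 2. node 1  ⊔preds={2,3}  new={0,1,2,3,4}  old={}  +wl: 0
  step 3. node 2  ⊔preds={0,1,2,3,4}  new={0,1,2,3,4}  old={}  +wl: 1
  step 4. node 3  ⊔preds={}  new={0,2,3,4}  old={2}  +wl: 
  step 5. node 0  ⊔preds={0,1,2,3,4}  new={3}  stable
  step 6. node 1  ⊔preds={0,1,2,3,4}  new={0,1,2,3,4}  stable

Least fixpoint reached:
  node 0: {3}
  node 1: {0,1,2,3,4}
  node 2: {0,1,2,3,4}
  node 3: {0,2,3,4}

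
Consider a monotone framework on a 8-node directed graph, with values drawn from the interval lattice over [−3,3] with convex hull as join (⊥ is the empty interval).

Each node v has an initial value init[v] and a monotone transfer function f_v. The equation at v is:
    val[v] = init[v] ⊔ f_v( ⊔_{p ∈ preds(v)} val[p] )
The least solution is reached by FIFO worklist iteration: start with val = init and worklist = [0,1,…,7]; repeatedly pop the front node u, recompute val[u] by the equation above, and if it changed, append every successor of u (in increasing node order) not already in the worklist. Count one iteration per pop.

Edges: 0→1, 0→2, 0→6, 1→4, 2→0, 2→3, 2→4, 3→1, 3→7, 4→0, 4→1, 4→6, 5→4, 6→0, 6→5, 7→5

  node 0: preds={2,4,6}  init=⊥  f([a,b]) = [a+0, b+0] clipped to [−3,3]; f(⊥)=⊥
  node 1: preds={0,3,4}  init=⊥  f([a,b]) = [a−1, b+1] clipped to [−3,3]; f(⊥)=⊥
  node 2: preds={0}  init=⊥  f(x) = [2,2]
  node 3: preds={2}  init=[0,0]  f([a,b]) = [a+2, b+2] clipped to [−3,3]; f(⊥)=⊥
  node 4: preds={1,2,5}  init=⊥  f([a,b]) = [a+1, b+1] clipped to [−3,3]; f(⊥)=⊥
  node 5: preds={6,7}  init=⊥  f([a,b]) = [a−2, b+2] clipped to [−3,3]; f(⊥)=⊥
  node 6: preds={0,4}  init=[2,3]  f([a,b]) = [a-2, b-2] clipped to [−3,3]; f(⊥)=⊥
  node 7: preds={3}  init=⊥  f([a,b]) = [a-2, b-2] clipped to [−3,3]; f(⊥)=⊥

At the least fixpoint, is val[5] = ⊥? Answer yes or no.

Worklist (20 pops):
  #1 pop 0: in=[2,3] → [2,3] (was ⊥); enqueue []
  #2 pop 1: in=[0,3] → [-1,3] (was ⊥); enqueue []
  #3 pop 2: in=[2,3] → [2,2] (was ⊥); enqueue [0]
  #4 pop 3: in=[2,2] → [0,3] (was [0,0]); enqueue [1]
  #5 pop 4: in=[-1,3] → [0,3] (was ⊥); enqueue []
  #6 pop 5: in=[2,3] → [0,3] (was ⊥); enqueue [4]
  #7 pop 6: in=[0,3] → [-2,3] (was [2,3]); enqueue [5]
  #8 pop 7: in=[0,3] → [-2,1] (was ⊥); enqueue []
  #9 pop 0: in=[-2,3] → [-2,3] (was [2,3]); enqueue [2,6]
  #10 pop 1: in=[-2,3] → [-3,3] (was [-1,3]); enqueue []
  #11 pop 4: in=[-3,3] → [-2,3] (was [0,3]); enqueue [0,1]
  #12 pop 5: in=[-2,3] → [-3,3] (was [0,3]); enqueue [4]
  #13 pop 2: in=[-2,3] → [2,2] (no change)
  #14 pop 6: in=[-2,3] → [-3,3] (was [-2,3]); enqueue [5]
  #15 pop 0: in=[-3,3] → [-3,3] (was [-2,3]); enqueue [2,6]
  #16 pop 1: in=[-3,3] → [-3,3] (no change)
  #17 pop 4: in=[-3,3] → [-2,3] (no change)
  #18 pop 5: in=[-3,3] → [-3,3] (no change)
  #19 pop 2: in=[-3,3] → [2,2] (no change)
  #20 pop 6: in=[-3,3] → [-3,3] (no change)

Fixpoint:
  val[0] = [-3,3]
  val[1] = [-3,3]
  val[2] = [2,2]
  val[3] = [0,3]
  val[4] = [-2,3]
  val[5] = [-3,3]
  val[6] = [-3,3]
  val[7] = [-2,1]

no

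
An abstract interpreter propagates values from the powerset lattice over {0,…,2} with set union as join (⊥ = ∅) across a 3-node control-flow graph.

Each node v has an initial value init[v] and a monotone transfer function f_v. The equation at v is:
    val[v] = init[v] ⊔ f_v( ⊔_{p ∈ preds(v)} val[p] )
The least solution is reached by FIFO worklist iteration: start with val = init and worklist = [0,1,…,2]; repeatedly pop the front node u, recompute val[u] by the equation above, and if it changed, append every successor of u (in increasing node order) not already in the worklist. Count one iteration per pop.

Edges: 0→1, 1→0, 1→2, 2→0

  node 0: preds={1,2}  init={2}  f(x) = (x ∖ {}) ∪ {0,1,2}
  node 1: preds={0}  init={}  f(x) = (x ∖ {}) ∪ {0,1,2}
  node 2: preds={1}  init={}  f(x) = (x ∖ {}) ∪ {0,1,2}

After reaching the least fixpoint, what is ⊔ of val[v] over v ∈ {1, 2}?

{0,1,2}

Worklist (4 pops):
  #1 pop 0: in={} → {0,1,2} (was {2}); enqueue []
  #2 pop 1: in={0,1,2} → {0,1,2} (was {}); enqueue [0]
  #3 pop 2: in={0,1,2} → {0,1,2} (was {}); enqueue []
  #4 pop 0: in={0,1,2} → {0,1,2} (no change)

Fixpoint:
  val[0] = {0,1,2}
  val[1] = {0,1,2}
  val[2] = {0,1,2}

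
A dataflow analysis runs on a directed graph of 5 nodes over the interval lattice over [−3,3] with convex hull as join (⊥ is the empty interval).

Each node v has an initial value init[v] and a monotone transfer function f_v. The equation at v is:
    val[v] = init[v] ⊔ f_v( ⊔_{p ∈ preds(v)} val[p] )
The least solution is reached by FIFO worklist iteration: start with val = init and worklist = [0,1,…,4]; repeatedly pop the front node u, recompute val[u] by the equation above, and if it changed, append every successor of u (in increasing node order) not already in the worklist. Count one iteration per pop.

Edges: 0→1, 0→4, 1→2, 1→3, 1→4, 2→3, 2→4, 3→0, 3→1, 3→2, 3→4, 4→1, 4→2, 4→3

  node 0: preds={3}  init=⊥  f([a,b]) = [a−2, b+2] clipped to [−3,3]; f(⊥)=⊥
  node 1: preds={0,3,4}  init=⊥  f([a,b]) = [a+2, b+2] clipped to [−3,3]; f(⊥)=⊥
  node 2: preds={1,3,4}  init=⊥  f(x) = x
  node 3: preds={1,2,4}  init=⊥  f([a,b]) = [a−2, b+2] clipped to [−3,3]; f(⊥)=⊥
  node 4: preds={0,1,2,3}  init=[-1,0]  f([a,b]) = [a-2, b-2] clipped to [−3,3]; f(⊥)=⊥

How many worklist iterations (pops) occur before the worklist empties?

10

Worklist (10 pops):
  #1 pop 0: in=⊥ → ⊥ (no change)
  #2 pop 1: in=[-1,0] → [1,2] (was ⊥); enqueue []
  #3 pop 2: in=[-1,2] → [-1,2] (was ⊥); enqueue []
  #4 pop 3: in=[-1,2] → [-3,3] (was ⊥); enqueue [0,1,2]
  #5 pop 4: in=[-3,3] → [-3,1] (was [-1,0]); enqueue [3]
  #6 pop 0: in=[-3,3] → [-3,3] (was ⊥); enqueue [4]
  #7 pop 1: in=[-3,3] → [-1,3] (was [1,2]); enqueue []
  #8 pop 2: in=[-3,3] → [-3,3] (was [-1,2]); enqueue []
  #9 pop 3: in=[-3,3] → [-3,3] (no change)
  #10 pop 4: in=[-3,3] → [-3,1] (no change)

Fixpoint:
  val[0] = [-3,3]
  val[1] = [-1,3]
  val[2] = [-3,3]
  val[3] = [-3,3]
  val[4] = [-3,1]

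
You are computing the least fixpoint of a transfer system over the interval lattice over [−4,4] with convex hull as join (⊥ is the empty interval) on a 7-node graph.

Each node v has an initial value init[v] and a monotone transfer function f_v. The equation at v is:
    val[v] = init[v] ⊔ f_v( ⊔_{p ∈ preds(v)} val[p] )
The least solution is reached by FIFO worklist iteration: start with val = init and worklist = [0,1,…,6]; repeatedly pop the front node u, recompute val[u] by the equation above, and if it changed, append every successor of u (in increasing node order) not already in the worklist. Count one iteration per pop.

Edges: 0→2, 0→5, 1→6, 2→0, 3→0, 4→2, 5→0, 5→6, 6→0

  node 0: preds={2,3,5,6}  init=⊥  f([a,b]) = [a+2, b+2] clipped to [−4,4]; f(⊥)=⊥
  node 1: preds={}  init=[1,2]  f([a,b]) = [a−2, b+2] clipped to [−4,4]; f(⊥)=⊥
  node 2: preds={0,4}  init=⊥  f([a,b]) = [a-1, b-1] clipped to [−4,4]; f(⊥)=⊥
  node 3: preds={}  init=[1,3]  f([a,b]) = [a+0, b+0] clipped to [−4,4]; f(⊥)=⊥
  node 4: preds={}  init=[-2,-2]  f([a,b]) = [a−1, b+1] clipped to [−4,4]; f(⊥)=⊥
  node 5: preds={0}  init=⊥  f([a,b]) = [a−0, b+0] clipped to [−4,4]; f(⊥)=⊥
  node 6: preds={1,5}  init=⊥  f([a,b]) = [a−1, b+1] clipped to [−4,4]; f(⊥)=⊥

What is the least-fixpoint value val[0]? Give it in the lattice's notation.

Worklist (13 pops):
  #1 pop 0: in=[1,3] → [3,4] (was ⊥); enqueue []
  #2 pop 1: in=⊥ → [1,2] (no change)
  #3 pop 2: in=[-2,4] → [-3,3] (was ⊥); enqueue [0]
  #4 pop 3: in=⊥ → [1,3] (no change)
  #5 pop 4: in=⊥ → [-2,-2] (no change)
  #6 pop 5: in=[3,4] → [3,4] (was ⊥); enqueue []
  #7 pop 6: in=[1,4] → [0,4] (was ⊥); enqueue []
  #8 pop 0: in=[-3,4] → [-1,4] (was [3,4]); enqueue [2,5]
  #9 pop 2: in=[-2,4] → [-3,3] (no change)
  #10 pop 5: in=[-1,4] → [-1,4] (was [3,4]); enqueue [0,6]
  #11 pop 0: in=[-3,4] → [-1,4] (no change)
  #12 pop 6: in=[-1,4] → [-2,4] (was [0,4]); enqueue [0]
  #13 pop 0: in=[-3,4] → [-1,4] (no change)

Fixpoint:
  val[0] = [-1,4]
  val[1] = [1,2]
  val[2] = [-3,3]
  val[3] = [1,3]
  val[4] = [-2,-2]
  val[5] = [-1,4]
  val[6] = [-2,4]

[-1,4]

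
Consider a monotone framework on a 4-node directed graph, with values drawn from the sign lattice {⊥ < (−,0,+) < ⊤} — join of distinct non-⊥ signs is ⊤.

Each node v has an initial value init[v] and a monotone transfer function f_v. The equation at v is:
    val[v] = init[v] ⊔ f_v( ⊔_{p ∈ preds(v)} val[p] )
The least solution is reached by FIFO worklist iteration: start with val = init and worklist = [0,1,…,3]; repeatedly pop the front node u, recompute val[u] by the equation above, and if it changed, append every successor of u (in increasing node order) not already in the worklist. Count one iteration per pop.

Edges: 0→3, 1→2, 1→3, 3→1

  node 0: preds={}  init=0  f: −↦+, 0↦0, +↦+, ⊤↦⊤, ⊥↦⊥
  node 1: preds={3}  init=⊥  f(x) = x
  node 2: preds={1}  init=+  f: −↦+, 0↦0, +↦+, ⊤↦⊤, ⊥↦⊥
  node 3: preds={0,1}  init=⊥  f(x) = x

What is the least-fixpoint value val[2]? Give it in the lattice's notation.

⊤

Trace (7 dequeues):
  [1] u=0 | in ⊥ | out 0 | ==
  [2] u=1 | in ⊥ | out ⊥ | ==
  [3] u=2 | in ⊥ | out + | ==
  [4] u=3 | in 0 | out 0 | prev ⊥ | push {1}
  [5] u=1 | in 0 | out 0 | prev ⊥ | push {2,3}
  [6] u=2 | in 0 | out ⊤ | prev + | push {}
  [7] u=3 | in 0 | out 0 | ==

Converged values:
  [0] 0
  [1] 0
  [2] ⊤
  [3] 0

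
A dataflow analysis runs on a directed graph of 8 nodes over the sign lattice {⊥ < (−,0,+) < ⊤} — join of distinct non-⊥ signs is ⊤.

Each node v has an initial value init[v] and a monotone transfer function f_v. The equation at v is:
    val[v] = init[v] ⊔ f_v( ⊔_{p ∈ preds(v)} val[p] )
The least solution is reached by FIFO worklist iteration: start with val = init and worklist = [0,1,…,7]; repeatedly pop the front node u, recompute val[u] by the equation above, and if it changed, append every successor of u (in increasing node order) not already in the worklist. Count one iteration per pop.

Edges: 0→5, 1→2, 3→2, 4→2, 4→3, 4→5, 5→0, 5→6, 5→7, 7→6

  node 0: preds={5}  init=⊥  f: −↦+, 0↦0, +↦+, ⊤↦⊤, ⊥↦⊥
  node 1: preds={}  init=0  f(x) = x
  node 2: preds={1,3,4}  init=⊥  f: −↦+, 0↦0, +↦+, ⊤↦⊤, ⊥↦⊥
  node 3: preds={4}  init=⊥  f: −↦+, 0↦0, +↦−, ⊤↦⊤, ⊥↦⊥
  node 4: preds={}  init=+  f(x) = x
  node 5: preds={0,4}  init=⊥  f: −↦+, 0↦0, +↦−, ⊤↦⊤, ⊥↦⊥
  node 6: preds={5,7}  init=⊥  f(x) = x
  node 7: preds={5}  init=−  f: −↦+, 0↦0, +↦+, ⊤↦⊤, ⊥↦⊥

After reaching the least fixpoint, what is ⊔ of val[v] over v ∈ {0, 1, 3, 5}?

⊤

Iteration log — 12 steps:
  step 1. node 0  ⊔preds=⊥  new=⊥  stable
  step 2. node 1  ⊔preds=⊥  new=0  stable
  step 3. node 2  ⊔preds=⊤  new=⊤  old=⊥  +wl: 
  step 4. node 3  ⊔preds=+  new=−  old=⊥  +wl: 2
  step 5. node 4  ⊔preds=⊥  new=+  stable
  step 6. node 5  ⊔preds=+  new=−  old=⊥  +wl: 0
  step 7. node 6  ⊔preds=−  new=−  old=⊥  +wl: 
  step 8. node 7  ⊔preds=−  new=⊤  old=−  +wl: 6
  step 9. node 2  ⊔preds=⊤  new=⊤  stable
  step 10. node 0  ⊔preds=−  new=+  old=⊥  +wl: 5
  step 11. node 6  ⊔preds=⊤  new=⊤  old=−  +wl: 
  step 12. node 5  ⊔preds=+  new=−  stable

Least fixpoint reached:
  node 0: +
  node 1: 0
  node 2: ⊤
  node 3: −
  node 4: +
  node 5: −
  node 6: ⊤
  node 7: ⊤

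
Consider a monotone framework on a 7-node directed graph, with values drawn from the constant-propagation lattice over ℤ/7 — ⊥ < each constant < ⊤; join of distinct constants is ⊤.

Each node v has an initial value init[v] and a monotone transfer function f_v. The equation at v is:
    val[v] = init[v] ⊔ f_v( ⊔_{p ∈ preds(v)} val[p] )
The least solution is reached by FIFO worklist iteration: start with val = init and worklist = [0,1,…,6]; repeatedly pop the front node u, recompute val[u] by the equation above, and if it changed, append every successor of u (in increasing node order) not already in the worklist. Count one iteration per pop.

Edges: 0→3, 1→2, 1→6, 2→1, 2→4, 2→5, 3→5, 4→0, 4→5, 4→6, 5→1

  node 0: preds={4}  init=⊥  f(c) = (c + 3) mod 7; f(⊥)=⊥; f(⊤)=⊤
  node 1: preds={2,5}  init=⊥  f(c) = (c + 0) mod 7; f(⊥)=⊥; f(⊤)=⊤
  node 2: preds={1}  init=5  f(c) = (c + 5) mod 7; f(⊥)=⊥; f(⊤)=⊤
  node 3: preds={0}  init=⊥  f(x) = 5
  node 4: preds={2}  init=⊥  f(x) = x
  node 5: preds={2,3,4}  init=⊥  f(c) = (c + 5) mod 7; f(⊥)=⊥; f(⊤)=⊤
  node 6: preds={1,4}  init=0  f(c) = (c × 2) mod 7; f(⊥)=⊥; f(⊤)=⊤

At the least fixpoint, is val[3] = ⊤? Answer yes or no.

no

Worklist (12 pops):
  #1 pop 0: in=⊥ → ⊥ (no change)
  #2 pop 1: in=5 → 5 (was ⊥); enqueue []
  #3 pop 2: in=5 → ⊤ (was 5); enqueue [1]
  #4 pop 3: in=⊥ → 5 (was ⊥); enqueue []
  #5 pop 4: in=⊤ → ⊤ (was ⊥); enqueue [0]
  #6 pop 5: in=⊤ → ⊤ (was ⊥); enqueue []
  #7 pop 6: in=⊤ → ⊤ (was 0); enqueue []
  #8 pop 1: in=⊤ → ⊤ (was 5); enqueue [2,6]
  #9 pop 0: in=⊤ → ⊤ (was ⊥); enqueue [3]
  #10 pop 2: in=⊤ → ⊤ (no change)
  #11 pop 6: in=⊤ → ⊤ (no change)
  #12 pop 3: in=⊤ → 5 (no change)

Fixpoint:
  val[0] = ⊤
  val[1] = ⊤
  val[2] = ⊤
  val[3] = 5
  val[4] = ⊤
  val[5] = ⊤
  val[6] = ⊤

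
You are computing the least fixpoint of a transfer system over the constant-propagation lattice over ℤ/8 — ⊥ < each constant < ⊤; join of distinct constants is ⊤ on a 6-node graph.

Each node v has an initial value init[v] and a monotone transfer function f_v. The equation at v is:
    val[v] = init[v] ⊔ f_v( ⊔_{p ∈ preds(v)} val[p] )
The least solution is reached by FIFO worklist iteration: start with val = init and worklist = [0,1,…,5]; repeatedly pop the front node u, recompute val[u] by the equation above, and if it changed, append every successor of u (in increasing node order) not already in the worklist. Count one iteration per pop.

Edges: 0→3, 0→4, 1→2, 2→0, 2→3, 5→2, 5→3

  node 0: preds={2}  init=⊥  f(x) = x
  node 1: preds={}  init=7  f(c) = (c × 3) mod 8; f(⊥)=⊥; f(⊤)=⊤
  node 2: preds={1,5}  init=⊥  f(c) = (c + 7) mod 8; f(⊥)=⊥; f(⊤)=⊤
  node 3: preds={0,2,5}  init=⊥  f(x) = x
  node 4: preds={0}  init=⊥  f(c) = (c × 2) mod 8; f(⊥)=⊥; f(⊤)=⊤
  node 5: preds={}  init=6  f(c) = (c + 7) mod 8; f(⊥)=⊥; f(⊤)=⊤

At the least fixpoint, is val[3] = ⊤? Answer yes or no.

yes

Worklist (9 pops):
  #1 pop 0: in=⊥ → ⊥ (no change)
  #2 pop 1: in=⊥ → 7 (no change)
  #3 pop 2: in=⊤ → ⊤ (was ⊥); enqueue [0]
  #4 pop 3: in=⊤ → ⊤ (was ⊥); enqueue []
  #5 pop 4: in=⊥ → ⊥ (no change)
  #6 pop 5: in=⊥ → 6 (no change)
  #7 pop 0: in=⊤ → ⊤ (was ⊥); enqueue [3,4]
  #8 pop 3: in=⊤ → ⊤ (no change)
  #9 pop 4: in=⊤ → ⊤ (was ⊥); enqueue []

Fixpoint:
  val[0] = ⊤
  val[1] = 7
  val[2] = ⊤
  val[3] = ⊤
  val[4] = ⊤
  val[5] = 6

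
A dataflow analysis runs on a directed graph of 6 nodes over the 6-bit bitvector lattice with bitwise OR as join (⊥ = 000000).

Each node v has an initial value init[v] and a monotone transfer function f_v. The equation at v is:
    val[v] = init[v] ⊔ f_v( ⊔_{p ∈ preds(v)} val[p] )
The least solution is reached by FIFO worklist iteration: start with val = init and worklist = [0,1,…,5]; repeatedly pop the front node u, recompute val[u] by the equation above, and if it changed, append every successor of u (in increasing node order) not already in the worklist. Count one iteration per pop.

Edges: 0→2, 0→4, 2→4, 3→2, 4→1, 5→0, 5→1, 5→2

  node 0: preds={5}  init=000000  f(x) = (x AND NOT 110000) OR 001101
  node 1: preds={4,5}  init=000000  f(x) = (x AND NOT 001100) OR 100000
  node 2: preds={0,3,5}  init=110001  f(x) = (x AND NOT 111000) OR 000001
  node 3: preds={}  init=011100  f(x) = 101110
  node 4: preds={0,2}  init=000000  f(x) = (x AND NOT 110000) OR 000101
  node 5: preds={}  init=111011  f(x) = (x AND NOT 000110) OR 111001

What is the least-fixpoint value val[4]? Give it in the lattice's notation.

Worklist (8 pops):
  #1 pop 0: in=111011 → 001111 (was 000000); enqueue []
  #2 pop 1: in=111011 → 110011 (was 000000); enqueue []
  #3 pop 2: in=111111 → 110111 (was 110001); enqueue []
  #4 pop 3: in=000000 → 111110 (was 011100); enqueue [2]
  #5 pop 4: in=111111 → 001111 (was 000000); enqueue [1]
  #6 pop 5: in=000000 → 111011 (no change)
  #7 pop 2: in=111111 → 110111 (no change)
  #8 pop 1: in=111111 → 110011 (no change)

Fixpoint:
  val[0] = 001111
  val[1] = 110011
  val[2] = 110111
  val[3] = 111110
  val[4] = 001111
  val[5] = 111011

001111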